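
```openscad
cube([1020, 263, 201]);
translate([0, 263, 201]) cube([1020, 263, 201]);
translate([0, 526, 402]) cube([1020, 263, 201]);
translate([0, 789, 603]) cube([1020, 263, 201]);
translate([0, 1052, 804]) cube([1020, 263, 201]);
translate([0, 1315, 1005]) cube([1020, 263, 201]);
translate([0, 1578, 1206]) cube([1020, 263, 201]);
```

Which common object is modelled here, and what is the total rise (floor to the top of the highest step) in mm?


A staircase. The total rise is 1407 mm.

7 identical blocks, each offset up and back from the previous — a staircase. Each step is 201 mm tall and there are 7 of them, so the total rise is 7 × 201 = 1407 mm.


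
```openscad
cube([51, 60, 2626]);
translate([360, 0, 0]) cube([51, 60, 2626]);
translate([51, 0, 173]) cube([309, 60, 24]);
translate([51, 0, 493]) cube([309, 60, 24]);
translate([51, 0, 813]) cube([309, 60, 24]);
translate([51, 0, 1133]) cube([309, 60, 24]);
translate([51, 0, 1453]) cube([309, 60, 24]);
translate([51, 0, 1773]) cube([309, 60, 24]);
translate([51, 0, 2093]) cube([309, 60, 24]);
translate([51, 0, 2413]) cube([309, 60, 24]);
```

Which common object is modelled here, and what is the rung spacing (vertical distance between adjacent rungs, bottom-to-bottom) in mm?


A ladder. The rung spacing is 320 mm.

Two tall 51×60 posts with 8 short bars between them — a ladder. Adjacent rungs sit at z = 173 and z = 493, so the spacing is 493 − 173 = 320 mm.


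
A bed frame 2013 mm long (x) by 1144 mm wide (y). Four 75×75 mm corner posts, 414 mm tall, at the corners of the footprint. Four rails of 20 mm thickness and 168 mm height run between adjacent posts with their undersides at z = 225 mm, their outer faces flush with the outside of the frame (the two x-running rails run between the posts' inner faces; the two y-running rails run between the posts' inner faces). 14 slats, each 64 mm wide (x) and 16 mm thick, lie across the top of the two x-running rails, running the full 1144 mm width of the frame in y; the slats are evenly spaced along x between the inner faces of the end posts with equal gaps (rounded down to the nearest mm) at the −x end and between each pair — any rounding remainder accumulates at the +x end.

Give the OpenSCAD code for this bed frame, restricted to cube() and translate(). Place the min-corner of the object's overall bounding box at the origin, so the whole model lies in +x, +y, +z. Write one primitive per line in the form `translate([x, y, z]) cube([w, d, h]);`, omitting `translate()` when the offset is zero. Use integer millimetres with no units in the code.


cube([75, 75, 414]);
translate([0, 1069, 0]) cube([75, 75, 414]);
translate([1938, 0, 0]) cube([75, 75, 414]);
translate([1938, 1069, 0]) cube([75, 75, 414]);
translate([75, 0, 225]) cube([1863, 20, 168]);
translate([75, 1124, 225]) cube([1863, 20, 168]);
translate([0, 75, 225]) cube([20, 994, 168]);
translate([1993, 75, 225]) cube([20, 994, 168]);
translate([139, 0, 393]) cube([64, 1144, 16]);
translate([267, 0, 393]) cube([64, 1144, 16]);
translate([395, 0, 393]) cube([64, 1144, 16]);
translate([523, 0, 393]) cube([64, 1144, 16]);
translate([651, 0, 393]) cube([64, 1144, 16]);
translate([779, 0, 393]) cube([64, 1144, 16]);
translate([907, 0, 393]) cube([64, 1144, 16]);
translate([1035, 0, 393]) cube([64, 1144, 16]);
translate([1163, 0, 393]) cube([64, 1144, 16]);
translate([1291, 0, 393]) cube([64, 1144, 16]);
translate([1419, 0, 393]) cube([64, 1144, 16]);
translate([1547, 0, 393]) cube([64, 1144, 16]);
translate([1675, 0, 393]) cube([64, 1144, 16]);
translate([1803, 0, 393]) cube([64, 1144, 16]);


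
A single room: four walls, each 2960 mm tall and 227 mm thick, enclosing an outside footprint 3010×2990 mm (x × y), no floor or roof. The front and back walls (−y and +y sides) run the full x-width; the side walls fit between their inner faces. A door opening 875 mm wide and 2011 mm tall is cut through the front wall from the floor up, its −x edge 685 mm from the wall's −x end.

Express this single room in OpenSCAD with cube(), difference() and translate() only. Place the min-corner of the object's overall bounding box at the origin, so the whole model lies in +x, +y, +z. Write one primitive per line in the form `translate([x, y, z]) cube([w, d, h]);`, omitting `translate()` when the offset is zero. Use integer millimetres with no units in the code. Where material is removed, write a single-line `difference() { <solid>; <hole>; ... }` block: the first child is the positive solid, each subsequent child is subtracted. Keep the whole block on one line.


difference() { cube([3010, 227, 2960]); translate([685, 0, 0]) cube([875, 227, 2011]); }
translate([0, 2763, 0]) cube([3010, 227, 2960]);
translate([0, 227, 0]) cube([227, 2536, 2960]);
translate([2783, 227, 0]) cube([227, 2536, 2960]);


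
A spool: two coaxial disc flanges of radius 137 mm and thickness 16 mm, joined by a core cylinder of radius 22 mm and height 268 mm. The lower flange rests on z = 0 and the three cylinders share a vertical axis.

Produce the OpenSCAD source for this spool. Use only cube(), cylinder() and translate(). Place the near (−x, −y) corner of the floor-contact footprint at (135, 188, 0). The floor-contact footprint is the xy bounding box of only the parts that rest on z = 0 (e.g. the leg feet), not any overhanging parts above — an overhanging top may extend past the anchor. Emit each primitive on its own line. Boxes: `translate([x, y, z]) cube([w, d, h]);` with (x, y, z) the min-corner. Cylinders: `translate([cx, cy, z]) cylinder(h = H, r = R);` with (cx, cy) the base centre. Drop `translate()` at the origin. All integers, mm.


translate([272, 325, 0]) cylinder(h = 16, r = 137);
translate([272, 325, 16]) cylinder(h = 268, r = 22);
translate([272, 325, 284]) cylinder(h = 16, r = 137);


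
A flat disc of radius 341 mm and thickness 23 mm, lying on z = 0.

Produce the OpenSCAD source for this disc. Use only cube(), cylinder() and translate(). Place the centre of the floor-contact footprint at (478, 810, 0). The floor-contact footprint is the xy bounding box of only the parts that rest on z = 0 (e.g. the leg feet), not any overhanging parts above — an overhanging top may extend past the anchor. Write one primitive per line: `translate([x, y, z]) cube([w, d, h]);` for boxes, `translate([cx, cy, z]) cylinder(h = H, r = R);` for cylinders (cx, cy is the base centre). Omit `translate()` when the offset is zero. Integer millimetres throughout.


translate([478, 810, 0]) cylinder(h = 23, r = 341);


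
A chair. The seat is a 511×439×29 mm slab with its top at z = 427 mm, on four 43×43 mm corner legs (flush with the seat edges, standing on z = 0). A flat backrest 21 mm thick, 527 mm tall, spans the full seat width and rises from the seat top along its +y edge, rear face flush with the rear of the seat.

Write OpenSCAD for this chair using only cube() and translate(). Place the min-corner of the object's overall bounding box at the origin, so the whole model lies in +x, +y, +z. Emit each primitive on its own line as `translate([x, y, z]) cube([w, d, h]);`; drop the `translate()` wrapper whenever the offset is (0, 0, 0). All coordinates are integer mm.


translate([0, 0, 398]) cube([511, 439, 29]);
cube([43, 43, 398]);
translate([468, 0, 0]) cube([43, 43, 398]);
translate([0, 396, 0]) cube([43, 43, 398]);
translate([468, 396, 0]) cube([43, 43, 398]);
translate([0, 418, 427]) cube([511, 21, 527]);


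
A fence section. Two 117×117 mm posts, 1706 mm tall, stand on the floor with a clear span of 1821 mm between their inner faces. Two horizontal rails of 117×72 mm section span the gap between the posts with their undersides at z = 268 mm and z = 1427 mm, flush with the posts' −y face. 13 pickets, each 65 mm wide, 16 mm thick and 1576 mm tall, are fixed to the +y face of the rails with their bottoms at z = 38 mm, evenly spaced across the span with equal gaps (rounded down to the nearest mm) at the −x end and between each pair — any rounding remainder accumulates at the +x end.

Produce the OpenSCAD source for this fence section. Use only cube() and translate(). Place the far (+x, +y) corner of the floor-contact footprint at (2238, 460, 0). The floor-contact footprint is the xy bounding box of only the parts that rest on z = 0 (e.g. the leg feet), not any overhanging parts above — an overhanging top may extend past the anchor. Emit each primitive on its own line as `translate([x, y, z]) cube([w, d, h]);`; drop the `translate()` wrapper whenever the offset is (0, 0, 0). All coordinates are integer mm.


translate([183, 343, 0]) cube([117, 117, 1706]);
translate([2121, 343, 0]) cube([117, 117, 1706]);
translate([300, 343, 268]) cube([1821, 117, 72]);
translate([300, 343, 1427]) cube([1821, 117, 72]);
translate([369, 460, 38]) cube([65, 16, 1576]);
translate([503, 460, 38]) cube([65, 16, 1576]);
translate([637, 460, 38]) cube([65, 16, 1576]);
translate([771, 460, 38]) cube([65, 16, 1576]);
translate([905, 460, 38]) cube([65, 16, 1576]);
translate([1039, 460, 38]) cube([65, 16, 1576]);
translate([1173, 460, 38]) cube([65, 16, 1576]);
translate([1307, 460, 38]) cube([65, 16, 1576]);
translate([1441, 460, 38]) cube([65, 16, 1576]);
translate([1575, 460, 38]) cube([65, 16, 1576]);
translate([1709, 460, 38]) cube([65, 16, 1576]);
translate([1843, 460, 38]) cube([65, 16, 1576]);
translate([1977, 460, 38]) cube([65, 16, 1576]);


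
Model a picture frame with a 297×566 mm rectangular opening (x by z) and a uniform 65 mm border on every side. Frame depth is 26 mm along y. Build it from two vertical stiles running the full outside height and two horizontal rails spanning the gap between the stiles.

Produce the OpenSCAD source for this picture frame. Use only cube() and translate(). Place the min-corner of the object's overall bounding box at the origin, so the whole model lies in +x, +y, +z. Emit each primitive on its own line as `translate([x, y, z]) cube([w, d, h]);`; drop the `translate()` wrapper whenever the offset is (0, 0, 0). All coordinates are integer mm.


cube([65, 26, 696]);
translate([362, 0, 0]) cube([65, 26, 696]);
translate([65, 0, 0]) cube([297, 26, 65]);
translate([65, 0, 631]) cube([297, 26, 65]);


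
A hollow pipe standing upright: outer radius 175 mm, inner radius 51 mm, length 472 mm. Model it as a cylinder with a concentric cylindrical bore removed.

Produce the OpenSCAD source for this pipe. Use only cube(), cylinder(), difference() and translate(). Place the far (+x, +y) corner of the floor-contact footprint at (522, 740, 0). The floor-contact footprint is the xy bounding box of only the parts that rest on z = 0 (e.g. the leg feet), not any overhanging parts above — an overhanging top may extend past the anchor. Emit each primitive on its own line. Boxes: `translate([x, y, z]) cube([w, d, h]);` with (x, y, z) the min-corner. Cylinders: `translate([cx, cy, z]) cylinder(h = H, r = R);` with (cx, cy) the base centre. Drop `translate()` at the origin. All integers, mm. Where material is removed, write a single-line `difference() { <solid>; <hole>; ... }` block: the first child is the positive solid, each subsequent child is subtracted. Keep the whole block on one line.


difference() { translate([347, 565, 0]) cylinder(h = 472, r = 175); translate([347, 565, 0]) cylinder(h = 472, r = 51); }


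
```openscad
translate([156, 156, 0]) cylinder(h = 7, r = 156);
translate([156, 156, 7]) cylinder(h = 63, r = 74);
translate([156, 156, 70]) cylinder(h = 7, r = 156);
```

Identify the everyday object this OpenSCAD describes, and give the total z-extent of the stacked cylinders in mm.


A spool. The overall height is 77 mm.

Three coaxial cylinders, large–small–large — a spool. Two 7 mm flanges and a 63 mm core give 7 + 63 + 7 = 77 mm.


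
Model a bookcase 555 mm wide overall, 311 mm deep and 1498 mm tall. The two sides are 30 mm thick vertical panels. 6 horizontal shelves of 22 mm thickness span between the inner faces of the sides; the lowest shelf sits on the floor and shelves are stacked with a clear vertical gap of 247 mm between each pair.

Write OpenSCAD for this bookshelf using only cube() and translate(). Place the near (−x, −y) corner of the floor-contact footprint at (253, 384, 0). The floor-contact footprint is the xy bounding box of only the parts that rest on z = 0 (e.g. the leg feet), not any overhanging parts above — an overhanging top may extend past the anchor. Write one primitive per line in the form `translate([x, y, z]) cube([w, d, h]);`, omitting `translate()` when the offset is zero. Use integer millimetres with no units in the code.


translate([253, 384, 0]) cube([30, 311, 1498]);
translate([778, 384, 0]) cube([30, 311, 1498]);
translate([283, 384, 0]) cube([495, 311, 22]);
translate([283, 384, 269]) cube([495, 311, 22]);
translate([283, 384, 538]) cube([495, 311, 22]);
translate([283, 384, 807]) cube([495, 311, 22]);
translate([283, 384, 1076]) cube([495, 311, 22]);
translate([283, 384, 1345]) cube([495, 311, 22]);


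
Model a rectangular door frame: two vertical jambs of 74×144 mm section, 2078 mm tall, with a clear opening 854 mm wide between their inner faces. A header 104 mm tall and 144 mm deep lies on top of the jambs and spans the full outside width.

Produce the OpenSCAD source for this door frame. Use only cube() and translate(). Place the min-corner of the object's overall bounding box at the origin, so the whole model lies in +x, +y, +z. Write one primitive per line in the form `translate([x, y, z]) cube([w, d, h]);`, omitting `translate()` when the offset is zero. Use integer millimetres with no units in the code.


cube([74, 144, 2078]);
translate([928, 0, 0]) cube([74, 144, 2078]);
translate([0, 0, 2078]) cube([1002, 144, 104]);


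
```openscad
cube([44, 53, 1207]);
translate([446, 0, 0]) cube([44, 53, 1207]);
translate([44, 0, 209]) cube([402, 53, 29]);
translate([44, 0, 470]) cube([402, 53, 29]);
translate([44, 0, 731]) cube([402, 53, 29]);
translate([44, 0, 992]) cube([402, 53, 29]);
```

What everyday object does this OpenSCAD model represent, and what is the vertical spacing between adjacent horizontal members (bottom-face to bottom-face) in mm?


A ladder. The rung spacing is 261 mm.

Two tall 44×53 posts with 4 short bars between them — a ladder. Adjacent rungs sit at z = 209 and z = 470, so the spacing is 470 − 209 = 261 mm.


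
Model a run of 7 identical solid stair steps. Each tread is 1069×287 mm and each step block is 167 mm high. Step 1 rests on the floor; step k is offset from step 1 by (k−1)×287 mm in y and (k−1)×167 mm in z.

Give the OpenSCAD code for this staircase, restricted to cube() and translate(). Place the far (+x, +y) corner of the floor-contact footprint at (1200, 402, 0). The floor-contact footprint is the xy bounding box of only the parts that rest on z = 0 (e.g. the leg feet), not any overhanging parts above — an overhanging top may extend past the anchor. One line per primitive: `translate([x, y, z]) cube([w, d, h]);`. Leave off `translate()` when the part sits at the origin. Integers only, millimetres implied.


translate([131, 115, 0]) cube([1069, 287, 167]);
translate([131, 402, 167]) cube([1069, 287, 167]);
translate([131, 689, 334]) cube([1069, 287, 167]);
translate([131, 976, 501]) cube([1069, 287, 167]);
translate([131, 1263, 668]) cube([1069, 287, 167]);
translate([131, 1550, 835]) cube([1069, 287, 167]);
translate([131, 1837, 1002]) cube([1069, 287, 167]);


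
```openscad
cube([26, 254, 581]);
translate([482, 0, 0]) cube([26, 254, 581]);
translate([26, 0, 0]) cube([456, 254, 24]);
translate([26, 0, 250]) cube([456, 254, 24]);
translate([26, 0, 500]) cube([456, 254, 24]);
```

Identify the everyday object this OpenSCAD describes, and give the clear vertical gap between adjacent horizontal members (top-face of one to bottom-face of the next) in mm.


A bookshelf. The clear shelf gap is 226 mm.

Two tall side panels with 3 horizontal boards between them — a bookshelf. The first two shelf undersides are at z = 0 and z = 250; with shelf thickness 24, the clear gap is 250 − 0 − 24 = 226 mm.


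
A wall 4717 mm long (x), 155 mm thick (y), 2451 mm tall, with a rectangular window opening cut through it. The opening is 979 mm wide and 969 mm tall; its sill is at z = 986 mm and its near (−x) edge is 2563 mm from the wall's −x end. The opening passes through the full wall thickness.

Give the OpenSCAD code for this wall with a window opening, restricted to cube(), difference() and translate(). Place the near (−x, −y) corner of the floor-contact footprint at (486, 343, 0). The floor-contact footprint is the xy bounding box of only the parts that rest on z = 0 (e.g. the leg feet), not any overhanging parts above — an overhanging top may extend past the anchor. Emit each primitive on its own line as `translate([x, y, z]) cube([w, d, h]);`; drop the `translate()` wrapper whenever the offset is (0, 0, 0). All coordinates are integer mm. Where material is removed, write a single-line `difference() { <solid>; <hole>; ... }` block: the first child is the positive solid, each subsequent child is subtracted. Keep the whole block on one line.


difference() { translate([486, 343, 0]) cube([4717, 155, 2451]); translate([3049, 343, 986]) cube([979, 155, 969]); }


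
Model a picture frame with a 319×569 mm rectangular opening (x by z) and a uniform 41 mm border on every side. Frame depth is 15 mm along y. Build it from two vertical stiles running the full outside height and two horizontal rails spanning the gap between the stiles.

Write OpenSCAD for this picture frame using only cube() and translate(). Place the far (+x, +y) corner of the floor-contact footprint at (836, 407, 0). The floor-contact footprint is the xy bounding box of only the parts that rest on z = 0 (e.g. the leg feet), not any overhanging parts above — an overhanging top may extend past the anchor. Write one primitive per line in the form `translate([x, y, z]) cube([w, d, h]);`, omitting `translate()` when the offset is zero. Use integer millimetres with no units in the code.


translate([435, 392, 0]) cube([41, 15, 651]);
translate([795, 392, 0]) cube([41, 15, 651]);
translate([476, 392, 0]) cube([319, 15, 41]);
translate([476, 392, 610]) cube([319, 15, 41]);


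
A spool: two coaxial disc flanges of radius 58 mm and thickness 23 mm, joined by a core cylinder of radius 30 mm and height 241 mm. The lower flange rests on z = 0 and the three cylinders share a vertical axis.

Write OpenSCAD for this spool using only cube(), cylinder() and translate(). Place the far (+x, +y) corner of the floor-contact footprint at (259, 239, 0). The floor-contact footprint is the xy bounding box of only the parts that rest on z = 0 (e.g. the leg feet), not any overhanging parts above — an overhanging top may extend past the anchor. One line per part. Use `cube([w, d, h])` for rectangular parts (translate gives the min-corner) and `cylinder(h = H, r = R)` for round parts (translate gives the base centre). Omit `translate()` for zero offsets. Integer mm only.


translate([201, 181, 0]) cylinder(h = 23, r = 58);
translate([201, 181, 23]) cylinder(h = 241, r = 30);
translate([201, 181, 264]) cylinder(h = 23, r = 58);


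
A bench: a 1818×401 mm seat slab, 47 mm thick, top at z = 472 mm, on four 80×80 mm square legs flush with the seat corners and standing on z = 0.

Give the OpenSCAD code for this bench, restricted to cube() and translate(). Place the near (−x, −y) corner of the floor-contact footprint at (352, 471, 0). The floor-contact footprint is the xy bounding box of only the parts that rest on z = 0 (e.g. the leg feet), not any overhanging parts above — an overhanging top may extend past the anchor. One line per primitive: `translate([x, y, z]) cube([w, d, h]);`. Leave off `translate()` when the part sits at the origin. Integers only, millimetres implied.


translate([352, 471, 425]) cube([1818, 401, 47]);
translate([352, 471, 0]) cube([80, 80, 425]);
translate([352, 792, 0]) cube([80, 80, 425]);
translate([2090, 471, 0]) cube([80, 80, 425]);
translate([2090, 792, 0]) cube([80, 80, 425]);


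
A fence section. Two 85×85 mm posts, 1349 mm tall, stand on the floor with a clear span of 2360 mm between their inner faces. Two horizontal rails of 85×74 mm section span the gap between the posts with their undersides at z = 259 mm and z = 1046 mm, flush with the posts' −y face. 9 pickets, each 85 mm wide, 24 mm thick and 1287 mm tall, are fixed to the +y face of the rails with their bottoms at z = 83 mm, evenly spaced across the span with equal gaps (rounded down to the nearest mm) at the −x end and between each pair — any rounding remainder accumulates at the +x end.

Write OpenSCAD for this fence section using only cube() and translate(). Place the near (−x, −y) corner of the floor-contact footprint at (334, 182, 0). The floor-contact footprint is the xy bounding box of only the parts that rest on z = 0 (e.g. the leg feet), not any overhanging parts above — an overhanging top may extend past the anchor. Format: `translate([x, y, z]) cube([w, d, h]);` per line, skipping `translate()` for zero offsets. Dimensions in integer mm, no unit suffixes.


translate([334, 182, 0]) cube([85, 85, 1349]);
translate([2779, 182, 0]) cube([85, 85, 1349]);
translate([419, 182, 259]) cube([2360, 85, 74]);
translate([419, 182, 1046]) cube([2360, 85, 74]);
translate([578, 267, 83]) cube([85, 24, 1287]);
translate([822, 267, 83]) cube([85, 24, 1287]);
translate([1066, 267, 83]) cube([85, 24, 1287]);
translate([1310, 267, 83]) cube([85, 24, 1287]);
translate([1554, 267, 83]) cube([85, 24, 1287]);
translate([1798, 267, 83]) cube([85, 24, 1287]);
translate([2042, 267, 83]) cube([85, 24, 1287]);
translate([2286, 267, 83]) cube([85, 24, 1287]);
translate([2530, 267, 83]) cube([85, 24, 1287]);


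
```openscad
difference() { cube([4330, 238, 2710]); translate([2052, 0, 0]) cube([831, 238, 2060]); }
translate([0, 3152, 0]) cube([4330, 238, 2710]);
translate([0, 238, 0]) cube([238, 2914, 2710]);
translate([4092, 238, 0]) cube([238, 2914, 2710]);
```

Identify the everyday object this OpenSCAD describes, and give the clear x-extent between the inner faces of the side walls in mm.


A single room. The interior width is 3854 mm.

Four walls enclosing a rectangle with a door in the front wall — a room. Outside width 4330 minus two 238 mm walls gives 3854 mm.


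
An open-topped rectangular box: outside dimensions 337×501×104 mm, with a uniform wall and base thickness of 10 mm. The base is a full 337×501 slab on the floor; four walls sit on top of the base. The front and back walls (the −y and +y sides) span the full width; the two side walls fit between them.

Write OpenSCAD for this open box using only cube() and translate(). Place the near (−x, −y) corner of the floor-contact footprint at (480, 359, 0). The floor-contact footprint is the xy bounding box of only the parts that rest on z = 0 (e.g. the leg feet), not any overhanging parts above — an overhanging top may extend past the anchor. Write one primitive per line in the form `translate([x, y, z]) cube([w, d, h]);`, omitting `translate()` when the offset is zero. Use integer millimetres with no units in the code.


translate([480, 359, 0]) cube([337, 501, 10]);
translate([480, 359, 10]) cube([337, 10, 94]);
translate([480, 850, 10]) cube([337, 10, 94]);
translate([480, 369, 10]) cube([10, 481, 94]);
translate([807, 369, 10]) cube([10, 481, 94]);


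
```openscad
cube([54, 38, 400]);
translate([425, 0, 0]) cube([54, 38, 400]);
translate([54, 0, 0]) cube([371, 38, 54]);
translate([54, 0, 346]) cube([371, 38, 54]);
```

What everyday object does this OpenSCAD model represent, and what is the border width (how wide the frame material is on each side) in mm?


A picture frame. The border width is 54 mm.

Four thin pieces enclosing a rectangular opening — a picture frame. The two full-height stiles are 400 mm tall; the top rail sits at z = 346 and is 54 mm tall, so the border above the opening is 400 − 346 = 54 mm, matching the stile x-width.


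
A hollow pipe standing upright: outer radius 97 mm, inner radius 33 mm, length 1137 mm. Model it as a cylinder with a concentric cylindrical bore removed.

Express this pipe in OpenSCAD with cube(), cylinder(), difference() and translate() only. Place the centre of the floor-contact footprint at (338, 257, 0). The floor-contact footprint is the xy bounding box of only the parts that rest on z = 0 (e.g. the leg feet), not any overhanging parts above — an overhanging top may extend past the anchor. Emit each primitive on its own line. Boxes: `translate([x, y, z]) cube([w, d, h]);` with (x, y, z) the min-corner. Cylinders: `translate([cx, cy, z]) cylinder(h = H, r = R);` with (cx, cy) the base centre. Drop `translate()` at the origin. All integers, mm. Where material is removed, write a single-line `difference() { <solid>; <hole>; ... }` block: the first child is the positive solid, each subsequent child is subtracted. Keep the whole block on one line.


difference() { translate([338, 257, 0]) cylinder(h = 1137, r = 97); translate([338, 257, 0]) cylinder(h = 1137, r = 33); }


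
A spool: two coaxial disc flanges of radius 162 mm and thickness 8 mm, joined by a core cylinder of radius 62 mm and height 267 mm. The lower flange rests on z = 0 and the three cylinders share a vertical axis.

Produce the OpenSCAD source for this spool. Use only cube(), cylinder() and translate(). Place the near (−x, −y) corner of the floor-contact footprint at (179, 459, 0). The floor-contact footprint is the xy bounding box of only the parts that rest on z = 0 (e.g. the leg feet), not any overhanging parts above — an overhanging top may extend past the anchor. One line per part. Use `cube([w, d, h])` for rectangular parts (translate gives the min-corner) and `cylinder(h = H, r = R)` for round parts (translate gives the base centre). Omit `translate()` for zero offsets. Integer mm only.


translate([341, 621, 0]) cylinder(h = 8, r = 162);
translate([341, 621, 8]) cylinder(h = 267, r = 62);
translate([341, 621, 275]) cylinder(h = 8, r = 162);


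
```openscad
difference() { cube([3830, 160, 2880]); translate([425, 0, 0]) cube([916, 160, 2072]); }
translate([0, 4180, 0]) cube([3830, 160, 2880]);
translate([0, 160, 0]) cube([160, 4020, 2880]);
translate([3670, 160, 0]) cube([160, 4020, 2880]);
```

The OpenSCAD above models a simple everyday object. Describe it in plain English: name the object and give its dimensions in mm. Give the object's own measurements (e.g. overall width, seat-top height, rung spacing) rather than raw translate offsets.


A single room: four walls, each 2880 mm tall and 160 mm thick, enclosing an outside footprint 3830×4340 mm (x × y), no floor or roof. The front and back walls (−y and +y sides) run the full x-width; the side walls fit between their inner faces. A door opening 916 mm wide and 2072 mm tall is cut through the front wall from the floor up, its −x edge 425 mm from the wall's −x end.


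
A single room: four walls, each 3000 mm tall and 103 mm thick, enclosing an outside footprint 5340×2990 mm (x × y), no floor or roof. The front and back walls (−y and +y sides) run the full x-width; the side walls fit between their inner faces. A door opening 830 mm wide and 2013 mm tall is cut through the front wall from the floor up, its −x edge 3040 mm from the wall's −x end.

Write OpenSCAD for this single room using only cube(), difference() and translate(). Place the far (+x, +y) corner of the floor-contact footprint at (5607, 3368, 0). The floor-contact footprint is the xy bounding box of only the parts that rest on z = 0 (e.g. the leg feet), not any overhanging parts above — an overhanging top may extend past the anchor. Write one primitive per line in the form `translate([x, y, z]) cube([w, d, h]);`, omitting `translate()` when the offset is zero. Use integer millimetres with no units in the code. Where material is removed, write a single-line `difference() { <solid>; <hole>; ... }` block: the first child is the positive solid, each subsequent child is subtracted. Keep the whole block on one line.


difference() { translate([267, 378, 0]) cube([5340, 103, 3000]); translate([3307, 378, 0]) cube([830, 103, 2013]); }
translate([267, 3265, 0]) cube([5340, 103, 3000]);
translate([267, 481, 0]) cube([103, 2784, 3000]);
translate([5504, 481, 0]) cube([103, 2784, 3000]);


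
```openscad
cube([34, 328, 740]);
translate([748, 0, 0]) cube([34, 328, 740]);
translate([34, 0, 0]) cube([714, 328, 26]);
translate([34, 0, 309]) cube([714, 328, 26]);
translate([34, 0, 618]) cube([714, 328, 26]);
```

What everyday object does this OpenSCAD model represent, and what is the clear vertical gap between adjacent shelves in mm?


A bookshelf. The clear shelf gap is 283 mm.

Two tall side panels with 3 horizontal boards between them — a bookshelf. The first two shelf undersides are at z = 0 and z = 309; with shelf thickness 26, the clear gap is 309 − 0 − 26 = 283 mm.


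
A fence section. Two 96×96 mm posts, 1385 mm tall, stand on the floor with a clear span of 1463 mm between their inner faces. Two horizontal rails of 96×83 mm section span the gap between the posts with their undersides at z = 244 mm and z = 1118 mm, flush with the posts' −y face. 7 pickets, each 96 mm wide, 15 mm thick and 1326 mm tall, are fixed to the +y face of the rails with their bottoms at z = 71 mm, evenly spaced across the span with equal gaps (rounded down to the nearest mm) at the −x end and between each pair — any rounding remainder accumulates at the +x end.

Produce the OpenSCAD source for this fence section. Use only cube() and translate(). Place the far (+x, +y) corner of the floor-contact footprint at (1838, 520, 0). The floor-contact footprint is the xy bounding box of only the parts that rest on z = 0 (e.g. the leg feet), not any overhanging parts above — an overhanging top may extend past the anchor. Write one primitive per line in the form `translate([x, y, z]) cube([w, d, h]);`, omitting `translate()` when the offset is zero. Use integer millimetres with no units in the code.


translate([183, 424, 0]) cube([96, 96, 1385]);
translate([1742, 424, 0]) cube([96, 96, 1385]);
translate([279, 424, 244]) cube([1463, 96, 83]);
translate([279, 424, 1118]) cube([1463, 96, 83]);
translate([377, 520, 71]) cube([96, 15, 1326]);
translate([571, 520, 71]) cube([96, 15, 1326]);
translate([765, 520, 71]) cube([96, 15, 1326]);
translate([959, 520, 71]) cube([96, 15, 1326]);
translate([1153, 520, 71]) cube([96, 15, 1326]);
translate([1347, 520, 71]) cube([96, 15, 1326]);
translate([1541, 520, 71]) cube([96, 15, 1326]);


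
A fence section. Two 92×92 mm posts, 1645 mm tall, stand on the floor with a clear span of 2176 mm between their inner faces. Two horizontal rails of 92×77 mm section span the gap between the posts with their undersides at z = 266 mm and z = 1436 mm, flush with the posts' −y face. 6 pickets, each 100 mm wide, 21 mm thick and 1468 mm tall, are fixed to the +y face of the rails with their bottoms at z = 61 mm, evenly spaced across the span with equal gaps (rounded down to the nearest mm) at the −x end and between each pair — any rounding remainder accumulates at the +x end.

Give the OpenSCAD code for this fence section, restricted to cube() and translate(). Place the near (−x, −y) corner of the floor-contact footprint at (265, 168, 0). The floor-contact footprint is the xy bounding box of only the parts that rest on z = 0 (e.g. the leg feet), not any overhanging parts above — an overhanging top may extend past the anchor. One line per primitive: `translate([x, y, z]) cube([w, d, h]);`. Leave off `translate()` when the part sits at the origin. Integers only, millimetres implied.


translate([265, 168, 0]) cube([92, 92, 1645]);
translate([2533, 168, 0]) cube([92, 92, 1645]);
translate([357, 168, 266]) cube([2176, 92, 77]);
translate([357, 168, 1436]) cube([2176, 92, 77]);
translate([582, 260, 61]) cube([100, 21, 1468]);
translate([907, 260, 61]) cube([100, 21, 1468]);
translate([1232, 260, 61]) cube([100, 21, 1468]);
translate([1557, 260, 61]) cube([100, 21, 1468]);
translate([1882, 260, 61]) cube([100, 21, 1468]);
translate([2207, 260, 61]) cube([100, 21, 1468]);


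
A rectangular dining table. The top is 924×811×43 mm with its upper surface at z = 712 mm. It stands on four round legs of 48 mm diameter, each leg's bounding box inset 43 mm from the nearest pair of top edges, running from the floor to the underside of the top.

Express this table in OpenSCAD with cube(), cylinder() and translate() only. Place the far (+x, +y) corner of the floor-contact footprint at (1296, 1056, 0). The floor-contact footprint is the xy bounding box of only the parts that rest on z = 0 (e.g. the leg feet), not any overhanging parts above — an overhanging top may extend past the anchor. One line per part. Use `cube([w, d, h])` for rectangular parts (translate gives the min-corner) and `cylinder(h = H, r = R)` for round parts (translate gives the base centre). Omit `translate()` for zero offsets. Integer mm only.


translate([415, 288, 669]) cube([924, 811, 43]);
translate([482, 355, 0]) cylinder(h = 669, r = 24);
translate([1272, 355, 0]) cylinder(h = 669, r = 24);
translate([482, 1032, 0]) cylinder(h = 669, r = 24);
translate([1272, 1032, 0]) cylinder(h = 669, r = 24);


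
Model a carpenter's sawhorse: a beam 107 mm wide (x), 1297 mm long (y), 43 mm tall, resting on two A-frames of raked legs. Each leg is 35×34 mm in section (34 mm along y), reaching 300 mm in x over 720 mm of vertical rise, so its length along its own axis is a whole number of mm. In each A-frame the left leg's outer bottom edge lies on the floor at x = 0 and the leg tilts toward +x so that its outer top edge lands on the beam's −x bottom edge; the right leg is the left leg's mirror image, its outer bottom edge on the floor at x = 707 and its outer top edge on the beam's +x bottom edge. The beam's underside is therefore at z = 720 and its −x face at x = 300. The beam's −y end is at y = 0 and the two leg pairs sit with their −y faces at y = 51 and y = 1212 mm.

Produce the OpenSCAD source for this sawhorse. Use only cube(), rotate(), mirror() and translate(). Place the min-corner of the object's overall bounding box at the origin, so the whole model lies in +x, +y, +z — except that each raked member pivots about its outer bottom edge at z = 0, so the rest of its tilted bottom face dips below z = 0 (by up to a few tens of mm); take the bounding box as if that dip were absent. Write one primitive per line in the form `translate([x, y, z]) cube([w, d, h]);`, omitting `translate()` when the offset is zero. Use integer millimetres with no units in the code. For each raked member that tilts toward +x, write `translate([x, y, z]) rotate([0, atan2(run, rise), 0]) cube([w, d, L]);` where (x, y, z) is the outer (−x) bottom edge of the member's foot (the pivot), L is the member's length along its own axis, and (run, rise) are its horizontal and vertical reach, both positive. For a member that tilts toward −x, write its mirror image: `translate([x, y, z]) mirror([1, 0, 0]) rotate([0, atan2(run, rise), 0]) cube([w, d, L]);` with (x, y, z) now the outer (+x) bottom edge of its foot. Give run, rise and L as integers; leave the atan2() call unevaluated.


translate([300, 0, 720]) cube([107, 1297, 43]);
translate([0, 51, 0]) rotate([0, atan2(300, 720), 0]) cube([35, 34, 780]);
translate([707, 51, 0]) mirror([1, 0, 0]) rotate([0, atan2(300, 720), 0]) cube([35, 34, 780]);
translate([0, 1212, 0]) rotate([0, atan2(300, 720), 0]) cube([35, 34, 780]);
translate([707, 1212, 0]) mirror([1, 0, 0]) rotate([0, atan2(300, 720), 0]) cube([35, 34, 780]);


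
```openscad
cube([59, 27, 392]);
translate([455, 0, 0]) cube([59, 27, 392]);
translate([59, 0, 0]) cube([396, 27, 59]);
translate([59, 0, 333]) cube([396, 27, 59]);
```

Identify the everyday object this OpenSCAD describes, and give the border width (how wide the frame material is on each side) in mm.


A picture frame. The border width is 59 mm.

Four thin pieces enclosing a rectangular opening — a picture frame. The two full-height stiles are 392 mm tall; the top rail sits at z = 333 and is 59 mm tall, so the border above the opening is 392 − 333 = 59 mm, matching the stile x-width.


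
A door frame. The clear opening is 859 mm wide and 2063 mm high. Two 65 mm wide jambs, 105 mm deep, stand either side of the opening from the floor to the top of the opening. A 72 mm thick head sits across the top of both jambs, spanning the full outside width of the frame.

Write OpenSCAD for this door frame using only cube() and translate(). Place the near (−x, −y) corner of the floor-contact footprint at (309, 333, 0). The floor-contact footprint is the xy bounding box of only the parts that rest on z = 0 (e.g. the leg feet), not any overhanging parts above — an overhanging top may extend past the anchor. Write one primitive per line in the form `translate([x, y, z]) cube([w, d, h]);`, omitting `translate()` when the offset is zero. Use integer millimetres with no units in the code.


translate([309, 333, 0]) cube([65, 105, 2063]);
translate([1233, 333, 0]) cube([65, 105, 2063]);
translate([309, 333, 2063]) cube([989, 105, 72]);


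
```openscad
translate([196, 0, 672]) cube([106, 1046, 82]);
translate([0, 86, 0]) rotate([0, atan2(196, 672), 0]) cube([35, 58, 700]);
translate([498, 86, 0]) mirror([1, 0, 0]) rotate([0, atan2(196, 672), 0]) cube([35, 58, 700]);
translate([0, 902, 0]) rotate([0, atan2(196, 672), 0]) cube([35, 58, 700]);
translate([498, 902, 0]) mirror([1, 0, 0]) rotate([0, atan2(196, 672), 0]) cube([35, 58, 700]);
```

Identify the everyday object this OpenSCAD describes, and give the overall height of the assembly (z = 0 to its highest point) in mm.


A sawhorse. The overall height is 754 mm.

A beam across two mirrored pairs of raked legs — a sawhorse. The beam's underside is at z = 672 (matching the legs' vertical rise in atan2(196, 672)) and the beam is 82 mm tall, so its top is at 672 + 82 = 754 mm. The raked legs top out at the beam's underside, so that is the highest point.


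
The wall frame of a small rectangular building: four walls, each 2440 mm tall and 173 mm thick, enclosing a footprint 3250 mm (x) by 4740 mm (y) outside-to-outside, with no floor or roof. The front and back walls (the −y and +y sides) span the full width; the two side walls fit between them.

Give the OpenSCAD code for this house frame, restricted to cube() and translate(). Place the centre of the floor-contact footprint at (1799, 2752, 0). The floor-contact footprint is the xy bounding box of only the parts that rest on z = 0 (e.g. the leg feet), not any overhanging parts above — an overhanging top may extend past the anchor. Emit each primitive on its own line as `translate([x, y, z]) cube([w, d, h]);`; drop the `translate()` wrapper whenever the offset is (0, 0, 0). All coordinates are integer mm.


translate([174, 382, 0]) cube([3250, 173, 2440]);
translate([174, 4949, 0]) cube([3250, 173, 2440]);
translate([174, 555, 0]) cube([173, 4394, 2440]);
translate([3251, 555, 0]) cube([173, 4394, 2440]);


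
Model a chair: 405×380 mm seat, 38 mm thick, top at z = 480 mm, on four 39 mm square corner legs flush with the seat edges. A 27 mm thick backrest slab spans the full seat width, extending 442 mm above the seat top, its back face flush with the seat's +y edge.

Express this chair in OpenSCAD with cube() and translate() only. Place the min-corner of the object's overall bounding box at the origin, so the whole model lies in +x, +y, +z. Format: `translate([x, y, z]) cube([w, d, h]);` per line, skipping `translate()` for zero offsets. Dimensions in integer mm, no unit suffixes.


// leg_h = 480 - 38 = 442
translate([0, 0, 442]) cube([405, 380, 38]);
cube([39, 39, 442]);
translate([366, 0, 0]) cube([39, 39, 442]);
translate([0, 341, 0]) cube([39, 39, 442]);
translate([366, 341, 0]) cube([39, 39, 442]);
translate([0, 353, 480]) cube([405, 27, 442]);


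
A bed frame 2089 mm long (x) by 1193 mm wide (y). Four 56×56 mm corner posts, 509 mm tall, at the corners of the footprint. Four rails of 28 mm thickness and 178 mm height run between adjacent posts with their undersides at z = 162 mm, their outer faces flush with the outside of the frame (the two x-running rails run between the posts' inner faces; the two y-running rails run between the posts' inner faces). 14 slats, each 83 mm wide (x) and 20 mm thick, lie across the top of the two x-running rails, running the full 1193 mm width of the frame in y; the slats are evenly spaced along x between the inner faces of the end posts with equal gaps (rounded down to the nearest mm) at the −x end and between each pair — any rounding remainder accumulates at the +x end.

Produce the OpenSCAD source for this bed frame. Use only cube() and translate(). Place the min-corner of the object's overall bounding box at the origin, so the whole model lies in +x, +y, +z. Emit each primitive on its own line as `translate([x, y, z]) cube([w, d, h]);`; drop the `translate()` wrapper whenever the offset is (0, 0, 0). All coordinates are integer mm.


// slat z = rail_z + rail_h = 162 + 178 = 340
// slat gap = ⌊(1977 − 14·83) / 15⌋ = 54
cube([56, 56, 509]);
translate([0, 1137, 0]) cube([56, 56, 509]);
translate([2033, 0, 0]) cube([56, 56, 509]);
translate([2033, 1137, 0]) cube([56, 56, 509]);
translate([56, 0, 162]) cube([1977, 28, 178]);
translate([56, 1165, 162]) cube([1977, 28, 178]);
translate([0, 56, 162]) cube([28, 1081, 178]);
translate([2061, 56, 162]) cube([28, 1081, 178]);
translate([110, 0, 340]) cube([83, 1193, 20]);
translate([247, 0, 340]) cube([83, 1193, 20]);
translate([384, 0, 340]) cube([83, 1193, 20]);
translate([521, 0, 340]) cube([83, 1193, 20]);
translate([658, 0, 340]) cube([83, 1193, 20]);
translate([795, 0, 340]) cube([83, 1193, 20]);
translate([932, 0, 340]) cube([83, 1193, 20]);
translate([1069, 0, 340]) cube([83, 1193, 20]);
translate([1206, 0, 340]) cube([83, 1193, 20]);
translate([1343, 0, 340]) cube([83, 1193, 20]);
translate([1480, 0, 340]) cube([83, 1193, 20]);
translate([1617, 0, 340]) cube([83, 1193, 20]);
translate([1754, 0, 340]) cube([83, 1193, 20]);
translate([1891, 0, 340]) cube([83, 1193, 20]);
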